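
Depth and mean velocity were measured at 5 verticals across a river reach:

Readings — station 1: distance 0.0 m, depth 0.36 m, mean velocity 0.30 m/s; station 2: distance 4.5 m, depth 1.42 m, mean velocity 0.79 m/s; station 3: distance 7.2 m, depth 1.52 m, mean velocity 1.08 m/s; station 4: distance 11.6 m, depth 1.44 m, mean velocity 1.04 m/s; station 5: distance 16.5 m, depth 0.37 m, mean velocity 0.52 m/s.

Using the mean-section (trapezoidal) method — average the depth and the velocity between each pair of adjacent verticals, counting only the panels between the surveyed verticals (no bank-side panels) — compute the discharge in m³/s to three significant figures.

Panel 1-2: Δb = 4.5 m, d̄ = (0.36+1.42)/2 = 0.89, v̄ = (0.30+0.79)/2 = 0.545 → q = 4.5×0.89×0.545 = 2.183 m³/s
Panel 2-3: Δb = 2.7 m, d̄ = (1.42+1.52)/2 = 1.47, v̄ = (0.79+1.08)/2 = 0.935 → q = 2.7×1.47×0.935 = 3.711 m³/s
Panel 3-4: Δb = 4.4 m, d̄ = (1.52+1.44)/2 = 1.48, v̄ = (1.08+1.04)/2 = 1.06 → q = 4.4×1.48×1.06 = 6.903 m³/s
Panel 4-5: Δb = 4.9 m, d̄ = (1.44+0.37)/2 = 0.905, v̄ = (1.04+0.52)/2 = 0.78 → q = 4.9×0.905×0.78 = 3.459 m³/s
Q = Σ q = 16.26 m³/s

16.3 m³/s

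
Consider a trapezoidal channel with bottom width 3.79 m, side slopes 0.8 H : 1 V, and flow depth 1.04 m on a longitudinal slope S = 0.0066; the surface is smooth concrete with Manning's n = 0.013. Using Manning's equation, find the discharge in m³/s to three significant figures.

A = (b + z·y)·y = (3.79 + 0.8×1.04)×1.04 = 4.807 m²
P = b + 2y√(1+z²) = 3.79 + 2×1.04×√(1+0.8²) = 6.454 m
R = A/P = 4.807/6.454 = 0.7448 m
Q = (1/n)·A·R^(2/3)·S^(1/2) = (1/0.013) × 4.807 × 0.7448^(2/3) × 0.0066^(1/2) = 24.68 m³/s

24.7 m³/s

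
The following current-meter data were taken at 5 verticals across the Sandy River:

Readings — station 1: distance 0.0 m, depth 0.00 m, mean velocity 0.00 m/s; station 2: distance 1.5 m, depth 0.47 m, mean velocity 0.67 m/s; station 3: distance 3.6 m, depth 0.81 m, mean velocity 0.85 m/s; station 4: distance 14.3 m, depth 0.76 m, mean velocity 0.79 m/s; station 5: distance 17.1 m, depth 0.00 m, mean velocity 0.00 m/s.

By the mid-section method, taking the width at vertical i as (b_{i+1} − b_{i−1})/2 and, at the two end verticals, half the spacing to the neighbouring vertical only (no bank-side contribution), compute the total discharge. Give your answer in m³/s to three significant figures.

w_2 = (3.6 − 0.0)/2 = 1.8 m; q_2 = 0.67 × 0.47 × 1.8 = 0.5668 m³/s
w_3 = (14.3 − 1.5)/2 = 6.4 m; q_3 = 0.85 × 0.81 × 6.4 = 4.406 m³/s
w_4 = (17.1 − 3.6)/2 = 6.75 m; q_4 = 0.79 × 0.76 × 6.75 = 4.053 m³/s
Stations 1, 5 contribute zero (depth or velocity is 0).
Q = Σ qᵢ = 9.026 m³/s

9.03 m³/s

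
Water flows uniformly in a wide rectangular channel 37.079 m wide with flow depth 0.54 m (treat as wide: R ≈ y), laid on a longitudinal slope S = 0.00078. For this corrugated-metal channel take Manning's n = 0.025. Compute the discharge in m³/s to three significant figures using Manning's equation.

A = b·y = 37.079 × 0.54 = 20.02 m²
Wide channel: R ≈ y = 0.54 m
Q = (1/n)·A·R^(2/3)·S^(1/2) = (1/0.025) × 20.02 × 0.5400^(2/3) × 0.00078^(1/2) = 14.83 m³/s

14.8 m³/s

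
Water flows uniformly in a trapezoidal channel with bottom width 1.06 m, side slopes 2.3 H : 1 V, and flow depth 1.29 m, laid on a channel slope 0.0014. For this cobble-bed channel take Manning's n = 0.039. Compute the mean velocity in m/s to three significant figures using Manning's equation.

0.749 m/s

A = (b + z·y)·y = (1.06 + 2.3×1.29)×1.29 = 5.195 m²
P = b + 2y√(1+z²) = 1.06 + 2×1.29×√(1+2.3²) = 7.531 m
R = A/P = 5.195/7.531 = 0.6898 m
Q = (1/n)·A·R^(2/3)·S^(1/2) = (1/0.039) × 5.195 × 0.6898^(2/3) × 0.0014^(1/2) = 3.891 m³/s
V = Q/A = 3.891/5.195 = 0.7490 m/s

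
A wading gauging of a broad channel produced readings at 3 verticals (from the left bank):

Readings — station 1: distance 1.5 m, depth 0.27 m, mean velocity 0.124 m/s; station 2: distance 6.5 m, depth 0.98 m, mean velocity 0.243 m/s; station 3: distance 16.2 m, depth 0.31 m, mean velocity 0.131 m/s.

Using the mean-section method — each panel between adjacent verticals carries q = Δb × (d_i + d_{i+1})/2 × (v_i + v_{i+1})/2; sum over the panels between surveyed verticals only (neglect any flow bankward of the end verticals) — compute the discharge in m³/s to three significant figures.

Panel 1-2: Δb = 5 m, d̄ = (0.27+0.98)/2 = 0.625, v̄ = (0.124+0.243)/2 = 0.1835 → q = 5×0.625×0.1835 = 0.5734 m³/s
Panel 2-3: Δb = 9.7 m, d̄ = (0.98+0.31)/2 = 0.645, v̄ = (0.243+0.131)/2 = 0.187 → q = 9.7×0.645×0.187 = 1.170 m³/s
Q = Σ q = 1.743 m³/s

1.74 m³/s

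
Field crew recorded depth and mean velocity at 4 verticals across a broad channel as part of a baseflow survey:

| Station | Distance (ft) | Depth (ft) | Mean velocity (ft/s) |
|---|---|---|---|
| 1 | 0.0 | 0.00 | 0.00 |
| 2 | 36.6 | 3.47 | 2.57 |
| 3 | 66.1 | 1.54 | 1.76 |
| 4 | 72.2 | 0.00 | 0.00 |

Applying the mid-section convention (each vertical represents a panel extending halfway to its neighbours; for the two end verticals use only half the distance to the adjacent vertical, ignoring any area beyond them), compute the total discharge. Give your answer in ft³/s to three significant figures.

w_2 = (66.1 − 0.0)/2 = 33.05 ft; q_2 = 2.57 × 3.47 × 33.05 = 294.7 ft³/s
w_3 = (72.2 − 36.6)/2 = 17.8 ft; q_3 = 1.76 × 1.54 × 17.8 = 48.25 ft³/s
Stations 1, 4 contribute zero (depth or velocity is 0).
Q = Σ qᵢ = 343.0 ft³/s

343 ft³/s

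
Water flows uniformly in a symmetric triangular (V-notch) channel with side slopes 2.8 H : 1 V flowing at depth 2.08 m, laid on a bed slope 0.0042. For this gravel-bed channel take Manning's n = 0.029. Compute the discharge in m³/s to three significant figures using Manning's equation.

A = z·y² = 2.8×2.08² = 12.11 m²
P = 2y√(1+z²) = 2×2.08×√(1+2.8²) = 12.37 m
R = A/P = 12.11/12.37 = 0.9794 m
Q = (1/n)·A·R^(2/3)·S^(1/2) = (1/0.029) × 12.11 × 0.9794^(2/3) × 0.0042^(1/2) = 26.70 m³/s

26.7 m³/s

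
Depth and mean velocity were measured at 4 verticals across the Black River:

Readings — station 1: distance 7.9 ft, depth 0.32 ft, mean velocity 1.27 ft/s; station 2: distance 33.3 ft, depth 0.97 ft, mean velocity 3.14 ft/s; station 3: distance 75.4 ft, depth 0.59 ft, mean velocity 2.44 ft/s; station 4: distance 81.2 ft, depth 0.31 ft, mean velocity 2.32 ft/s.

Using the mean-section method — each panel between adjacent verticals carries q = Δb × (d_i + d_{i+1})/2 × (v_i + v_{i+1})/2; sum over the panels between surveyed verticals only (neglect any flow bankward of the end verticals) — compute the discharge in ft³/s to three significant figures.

Panel 1-2: Δb = 25.4 ft, d̄ = (0.32+0.97)/2 = 0.645, v̄ = (1.27+3.14)/2 = 2.205 → q = 25.4×0.645×2.205 = 36.12 ft³/s
Panel 2-3: Δb = 42.1 ft, d̄ = (0.97+0.59)/2 = 0.78, v̄ = (3.14+2.44)/2 = 2.79 → q = 42.1×0.78×2.79 = 91.62 ft³/s
Panel 3-4: Δb = 5.8 ft, d̄ = (0.59+0.31)/2 = 0.45, v̄ = (2.44+2.32)/2 = 2.38 → q = 5.8×0.45×2.38 = 6.212 ft³/s
Q = Σ q = 134.0 ft³/s

134 ft³/s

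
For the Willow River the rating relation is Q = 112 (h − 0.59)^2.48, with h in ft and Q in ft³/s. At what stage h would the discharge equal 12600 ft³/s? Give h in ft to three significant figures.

7.31 ft

h − h₀ = (Q/C)^(1/b) = (12600/112)^(1/2.48) = 6.715 ft
h = 0.59 + 6.715 = 7.305 ft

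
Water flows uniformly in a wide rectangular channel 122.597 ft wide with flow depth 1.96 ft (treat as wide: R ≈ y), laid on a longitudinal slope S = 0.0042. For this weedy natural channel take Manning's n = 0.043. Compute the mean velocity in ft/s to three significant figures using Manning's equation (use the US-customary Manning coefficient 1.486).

3.51 ft/s

A = b·y = 122.597 × 1.96 = 240.3 ft²
Wide channel: R ≈ y = 1.96 ft
Q = (1.486/n)·A·R^(2/3)·S^(1/2) = (1.486/0.043) × 240.3 × 1.960^(2/3) × 0.0042^(1/2) = 842.8 ft³/s
V = Q/A = 842.8/240.3 = 3.508 ft/s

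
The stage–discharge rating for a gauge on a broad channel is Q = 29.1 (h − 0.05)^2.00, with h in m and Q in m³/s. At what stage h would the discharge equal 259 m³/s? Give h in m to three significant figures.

3.03 m

h − h₀ = (Q/C)^(1/b) = (259/29.1)^(1/2.00) = 2.983 m
h = 0.05 + 2.983 = 3.033 m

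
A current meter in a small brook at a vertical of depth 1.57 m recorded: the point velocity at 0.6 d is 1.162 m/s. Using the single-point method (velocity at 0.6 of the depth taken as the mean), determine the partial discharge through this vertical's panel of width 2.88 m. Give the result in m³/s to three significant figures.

v̄ = v₀.₆ = 1.162 m/s
q = v̄ × d × w = 1.162 × 1.57 × 2.88 = 5.254 m³/s

5.25 m³/s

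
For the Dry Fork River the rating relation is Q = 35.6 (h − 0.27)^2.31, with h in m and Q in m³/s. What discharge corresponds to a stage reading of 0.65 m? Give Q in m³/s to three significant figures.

3.81 m³/s

Q = 35.6 × (0.65 − 0.27)^2.31 = 35.6 × 0.38^2.31 = 3.808 m³/s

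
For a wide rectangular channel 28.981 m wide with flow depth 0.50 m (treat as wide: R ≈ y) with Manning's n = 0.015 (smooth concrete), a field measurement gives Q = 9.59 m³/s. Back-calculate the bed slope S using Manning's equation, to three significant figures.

A = b·y = 28.981 × 0.50 = 14.49 m²
Wide channel: R ≈ y = 0.50 m
S = (Q·n / (1·A·R^(2/3)))² = (9.59×0.015 / (1×14.49×0.6300))² = 0.0002483

0.000248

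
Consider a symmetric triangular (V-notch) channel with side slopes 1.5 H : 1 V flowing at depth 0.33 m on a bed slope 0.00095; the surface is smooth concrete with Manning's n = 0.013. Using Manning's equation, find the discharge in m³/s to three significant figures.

0.103 m³/s

A = z·y² = 1.5×0.33² = 0.1634 m²
P = 2y√(1+z²) = 2×0.33×√(1+1.5²) = 1.190 m
R = A/P = 0.1634/1.190 = 0.1373 m
Q = (1/n)·A·R^(2/3)·S^(1/2) = (1/0.013) × 0.1634 × 0.1373^(2/3) × 0.00095^(1/2) = 0.1031 m³/s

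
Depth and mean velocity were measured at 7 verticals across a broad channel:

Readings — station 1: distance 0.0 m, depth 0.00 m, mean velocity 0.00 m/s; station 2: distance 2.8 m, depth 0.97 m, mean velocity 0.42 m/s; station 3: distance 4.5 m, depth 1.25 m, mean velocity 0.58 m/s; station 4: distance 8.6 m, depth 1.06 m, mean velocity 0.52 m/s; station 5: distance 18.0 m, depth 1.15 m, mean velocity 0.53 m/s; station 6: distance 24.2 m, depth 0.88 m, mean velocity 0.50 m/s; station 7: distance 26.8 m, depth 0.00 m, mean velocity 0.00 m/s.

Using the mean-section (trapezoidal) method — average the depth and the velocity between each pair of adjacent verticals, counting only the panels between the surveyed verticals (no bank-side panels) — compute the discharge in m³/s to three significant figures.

Panel 1-2: Δb = 2.8 m, d̄ = (0.00+0.97)/2 = 0.485, v̄ = (0.00+0.42)/2 = 0.21 → q = 2.8×0.485×0.21 = 0.2852 m³/s
Panel 2-3: Δb = 1.7 m, d̄ = (0.97+1.25)/2 = 1.11, v̄ = (0.42+0.58)/2 = 0.5 → q = 1.7×1.11×0.5 = 0.9435 m³/s
Panel 3-4: Δb = 4.1 m, d̄ = (1.25+1.06)/2 = 1.155, v̄ = (0.58+0.52)/2 = 0.55 → q = 4.1×1.155×0.55 = 2.605 m³/s
Panel 4-5: Δb = 9.4 m, d̄ = (1.06+1.15)/2 = 1.105, v̄ = (0.52+0.53)/2 = 0.525 → q = 9.4×1.105×0.525 = 5.453 m³/s
Panel 5-6: Δb = 6.2 m, d̄ = (1.15+0.88)/2 = 1.015, v̄ = (0.53+0.50)/2 = 0.515 → q = 6.2×1.015×0.515 = 3.241 m³/s
Panel 6-7: Δb = 2.6 m, d̄ = (0.88+0.00)/2 = 0.44, v̄ = (0.50+0.00)/2 = 0.25 → q = 2.6×0.44×0.25 = 0.2860 m³/s
Q = Σ q = 12.81 m³/s

12.8 m³/s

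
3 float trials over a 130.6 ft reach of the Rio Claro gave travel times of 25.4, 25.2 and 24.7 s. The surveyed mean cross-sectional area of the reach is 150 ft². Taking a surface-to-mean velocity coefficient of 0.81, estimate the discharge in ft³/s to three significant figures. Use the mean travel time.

t̄ = (25.4 + 25.2 + 24.7) / 3 = 25.1 s
v_surface = L / t̄ = 130.6 / 25.1 = 5.203 ft/s
v_mean = 0.81 × 5.203 = 4.215 ft/s
Q = A × v_mean = 150 × 4.215 = 632.2 ft³/s

632 ft³/s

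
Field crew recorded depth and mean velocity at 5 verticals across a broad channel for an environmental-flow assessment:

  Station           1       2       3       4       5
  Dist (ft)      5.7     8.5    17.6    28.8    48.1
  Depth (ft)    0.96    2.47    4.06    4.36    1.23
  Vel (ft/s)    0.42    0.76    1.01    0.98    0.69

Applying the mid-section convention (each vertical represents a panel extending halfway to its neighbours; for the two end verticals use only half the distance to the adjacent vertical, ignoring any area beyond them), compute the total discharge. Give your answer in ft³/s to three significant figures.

127 ft³/s

w_1 = (8.5 − 5.7)/2 = 1.4 ft; q_1 = 0.42 × 0.96 × 1.4 = 0.5645 ft³/s
w_2 = (17.6 − 5.7)/2 = 5.95 ft; q_2 = 0.76 × 2.47 × 5.95 = 11.17 ft³/s
w_3 = (28.8 − 8.5)/2 = 10.15 ft; q_3 = 1.01 × 4.06 × 10.15 = 41.62 ft³/s
w_4 = (48.1 − 17.6)/2 = 15.25 ft; q_4 = 0.98 × 4.36 × 15.25 = 65.16 ft³/s
w_5 = (48.1 − 28.8)/2 = 9.65 ft; q_5 = 0.69 × 1.23 × 9.65 = 8.190 ft³/s
Q = Σ qᵢ = 126.7 ft³/s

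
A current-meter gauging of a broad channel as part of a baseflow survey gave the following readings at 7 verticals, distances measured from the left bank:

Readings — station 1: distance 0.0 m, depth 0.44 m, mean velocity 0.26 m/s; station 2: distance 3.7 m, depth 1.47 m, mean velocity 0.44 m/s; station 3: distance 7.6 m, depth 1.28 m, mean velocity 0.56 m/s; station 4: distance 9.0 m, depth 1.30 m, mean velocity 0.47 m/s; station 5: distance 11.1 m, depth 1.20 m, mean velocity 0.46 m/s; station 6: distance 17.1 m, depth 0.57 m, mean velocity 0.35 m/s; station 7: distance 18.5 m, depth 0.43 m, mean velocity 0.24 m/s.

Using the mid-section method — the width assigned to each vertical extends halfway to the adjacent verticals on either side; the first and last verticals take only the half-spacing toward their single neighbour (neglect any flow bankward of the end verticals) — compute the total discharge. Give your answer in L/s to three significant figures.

8680 L/s

w_1 = (3.7 − 0.0)/2 = 1.85 m; q_1 = 0.26 × 0.44 × 1.85 = 0.2116 m³/s
w_2 = (7.6 − 0.0)/2 = 3.8 m; q_2 = 0.44 × 1.47 × 3.8 = 2.458 m³/s
w_3 = (9.0 − 3.7)/2 = 2.65 m; q_3 = 0.56 × 1.28 × 2.65 = 1.900 m³/s
w_4 = (11.1 − 7.6)/2 = 1.75 m; q_4 = 0.47 × 1.30 × 1.75 = 1.069 m³/s
w_5 = (17.1 − 9.0)/2 = 4.05 m; q_5 = 0.46 × 1.20 × 4.05 = 2.236 m³/s
w_6 = (18.5 − 11.1)/2 = 3.7 m; q_6 = 0.35 × 0.57 × 3.7 = 0.7382 m³/s
w_7 = (18.5 − 17.1)/2 = 0.7 m; q_7 = 0.24 × 0.43 × 0.7 = 0.07224 m³/s
Q = Σ qᵢ = 8.684 m³/s
= 8.684 × 1000 = 8684 L/s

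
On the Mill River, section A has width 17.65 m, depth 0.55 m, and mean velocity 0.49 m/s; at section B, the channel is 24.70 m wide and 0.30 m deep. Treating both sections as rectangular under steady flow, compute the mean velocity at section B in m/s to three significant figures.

Q = A₁V₁ = (17.65×0.55) × 0.49 = 4.757 m³/s
A₂ = 24.70 × 0.30 = 7.410 m²
V₂ = Q/A₂ = 4.757/7.410 = 0.6419 m/s

0.642 m/s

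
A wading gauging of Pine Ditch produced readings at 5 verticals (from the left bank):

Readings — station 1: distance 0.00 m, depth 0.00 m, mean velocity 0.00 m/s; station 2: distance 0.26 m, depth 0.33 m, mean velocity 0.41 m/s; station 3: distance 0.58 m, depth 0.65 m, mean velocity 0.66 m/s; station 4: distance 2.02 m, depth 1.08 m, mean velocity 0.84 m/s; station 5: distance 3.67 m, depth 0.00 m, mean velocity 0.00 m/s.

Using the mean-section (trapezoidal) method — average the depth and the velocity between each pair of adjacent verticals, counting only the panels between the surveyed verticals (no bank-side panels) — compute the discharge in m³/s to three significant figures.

Panel 1-2: Δb = 0.26 m, d̄ = (0.00+0.33)/2 = 0.165, v̄ = (0.00+0.41)/2 = 0.205 → q = 0.26×0.165×0.205 = 0.008795 m³/s
Panel 2-3: Δb = 0.32 m, d̄ = (0.33+0.65)/2 = 0.49, v̄ = (0.41+0.66)/2 = 0.535 → q = 0.32×0.49×0.535 = 0.08389 m³/s
Panel 3-4: Δb = 1.44 m, d̄ = (0.65+1.08)/2 = 0.865, v̄ = (0.66+0.84)/2 = 0.75 → q = 1.44×0.865×0.75 = 0.9342 m³/s
Panel 4-5: Δb = 1.65 m, d̄ = (1.08+0.00)/2 = 0.54, v̄ = (0.84+0.00)/2 = 0.42 → q = 1.65×0.54×0.42 = 0.3742 m³/s
Q = Σ q = 1.401 m³/s

1.40 m³/s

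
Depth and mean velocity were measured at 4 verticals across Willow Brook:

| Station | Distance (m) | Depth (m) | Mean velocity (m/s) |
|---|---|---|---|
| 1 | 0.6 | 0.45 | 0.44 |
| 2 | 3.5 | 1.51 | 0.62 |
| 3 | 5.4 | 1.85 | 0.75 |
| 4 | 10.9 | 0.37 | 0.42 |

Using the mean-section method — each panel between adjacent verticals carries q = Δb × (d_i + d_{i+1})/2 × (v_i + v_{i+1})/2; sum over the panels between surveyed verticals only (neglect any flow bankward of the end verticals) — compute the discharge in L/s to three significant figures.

7260 L/s

Panel 1-2: Δb = 2.9 m, d̄ = (0.45+1.51)/2 = 0.98, v̄ = (0.44+0.62)/2 = 0.53 → q = 2.9×0.98×0.53 = 1.506 m³/s
Panel 2-3: Δb = 1.9 m, d̄ = (1.51+1.85)/2 = 1.68, v̄ = (0.62+0.75)/2 = 0.685 → q = 1.9×1.68×0.685 = 2.187 m³/s
Panel 3-4: Δb = 5.5 m, d̄ = (1.85+0.37)/2 = 1.11, v̄ = (0.75+0.42)/2 = 0.585 → q = 5.5×1.11×0.585 = 3.571 m³/s
Q = Σ q = 7.264 m³/s
= 7.264 × 1000 = 7264 L/s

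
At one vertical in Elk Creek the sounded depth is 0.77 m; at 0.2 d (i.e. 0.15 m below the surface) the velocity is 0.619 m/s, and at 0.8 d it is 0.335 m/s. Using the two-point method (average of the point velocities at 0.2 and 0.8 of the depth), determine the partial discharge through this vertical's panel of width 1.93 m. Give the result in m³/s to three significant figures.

0.709 m³/s

v̄ = (0.619 + 0.335) / 2 = 0.4770 m/s
q = v̄ × d × w = 0.4770 × 0.77 × 1.93 = 0.7089 m³/s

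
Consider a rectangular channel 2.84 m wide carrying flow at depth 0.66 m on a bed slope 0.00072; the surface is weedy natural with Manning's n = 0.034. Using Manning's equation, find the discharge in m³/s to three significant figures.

0.869 m³/s

A = b·y = 2.84 × 0.66 = 1.874 m²
P = b + 2y = 2.84 + 2×0.66 = 4.160 m
R = A/P = 1.874/4.160 = 0.4506 m
Q = (1/n)·A·R^(2/3)·S^(1/2) = (1/0.034) × 1.874 × 0.4506^(2/3) × 0.00072^(1/2) = 0.8694 m³/s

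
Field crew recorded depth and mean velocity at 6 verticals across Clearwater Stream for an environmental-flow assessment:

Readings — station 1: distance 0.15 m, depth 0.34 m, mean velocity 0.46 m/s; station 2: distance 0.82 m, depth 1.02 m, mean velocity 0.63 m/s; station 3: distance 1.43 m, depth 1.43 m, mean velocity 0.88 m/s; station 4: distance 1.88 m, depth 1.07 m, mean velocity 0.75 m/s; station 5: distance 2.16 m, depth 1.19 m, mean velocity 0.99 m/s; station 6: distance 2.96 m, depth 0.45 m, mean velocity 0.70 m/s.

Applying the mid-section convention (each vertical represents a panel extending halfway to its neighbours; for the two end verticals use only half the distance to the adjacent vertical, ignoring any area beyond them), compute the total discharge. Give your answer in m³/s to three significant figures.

w_1 = (0.82 − 0.15)/2 = 0.335 m; q_1 = 0.46 × 0.34 × 0.335 = 0.05239 m³/s
w_2 = (1.43 − 0.15)/2 = 0.64 m; q_2 = 0.63 × 1.02 × 0.64 = 0.4113 m³/s
w_3 = (1.88 − 0.82)/2 = 0.53 m; q_3 = 0.88 × 1.43 × 0.53 = 0.6670 m³/s
w_4 = (2.16 − 1.43)/2 = 0.365 m; q_4 = 0.75 × 1.07 × 0.365 = 0.2929 m³/s
w_5 = (2.96 − 1.88)/2 = 0.54 m; q_5 = 0.99 × 1.19 × 0.54 = 0.6362 m³/s
w_6 = (2.96 − 2.16)/2 = 0.4 m; q_6 = 0.70 × 0.45 × 0.4 = 0.1260 m³/s
Q = Σ qᵢ = 2.186 m³/s

2.19 m³/s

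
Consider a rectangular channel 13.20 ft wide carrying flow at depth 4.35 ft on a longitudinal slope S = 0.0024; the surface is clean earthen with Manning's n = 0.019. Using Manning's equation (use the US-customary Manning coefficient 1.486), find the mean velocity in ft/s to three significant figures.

7.29 ft/s

A = b·y = 13.20 × 4.35 = 57.42 ft²
P = b + 2y = 13.20 + 2×4.35 = 21.90 ft
R = A/P = 57.42/21.90 = 2.622 ft
Q = (1.486/n)·A·R^(2/3)·S^(1/2) = (1.486/0.019) × 57.42 × 2.622^(2/3) × 0.0024^(1/2) = 418.3 ft³/s
V = Q/A = 418.3/57.42 = 7.285 ft/s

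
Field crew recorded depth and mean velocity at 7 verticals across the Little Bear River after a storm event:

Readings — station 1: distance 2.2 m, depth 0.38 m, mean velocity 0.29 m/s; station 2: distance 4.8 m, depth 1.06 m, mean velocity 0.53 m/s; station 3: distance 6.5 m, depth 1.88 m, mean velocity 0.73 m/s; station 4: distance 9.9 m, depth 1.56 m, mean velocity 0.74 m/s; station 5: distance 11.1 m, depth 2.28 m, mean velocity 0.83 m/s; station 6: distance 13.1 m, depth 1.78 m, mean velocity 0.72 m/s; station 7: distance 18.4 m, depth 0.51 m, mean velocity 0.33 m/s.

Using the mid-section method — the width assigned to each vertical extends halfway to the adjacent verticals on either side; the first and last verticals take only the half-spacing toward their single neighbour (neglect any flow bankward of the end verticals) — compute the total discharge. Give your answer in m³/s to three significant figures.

w_1 = (4.8 − 2.2)/2 = 1.3 m; q_1 = 0.29 × 0.38 × 1.3 = 0.1433 m³/s
w_2 = (6.5 − 2.2)/2 = 2.15 m; q_2 = 0.53 × 1.06 × 2.15 = 1.208 m³/s
w_3 = (9.9 − 4.8)/2 = 2.55 m; q_3 = 0.73 × 1.88 × 2.55 = 3.500 m³/s
w_4 = (11.1 − 6.5)/2 = 2.3 m; q_4 = 0.74 × 1.56 × 2.3 = 2.655 m³/s
w_5 = (13.1 − 9.9)/2 = 1.6 m; q_5 = 0.83 × 2.28 × 1.6 = 3.028 m³/s
w_6 = (18.4 − 11.1)/2 = 3.65 m; q_6 = 0.72 × 1.78 × 3.65 = 4.678 m³/s
w_7 = (18.4 − 13.1)/2 = 2.65 m; q_7 = 0.33 × 0.51 × 2.65 = 0.4460 m³/s
Q = Σ qᵢ = 15.66 m³/s

15.7 m³/s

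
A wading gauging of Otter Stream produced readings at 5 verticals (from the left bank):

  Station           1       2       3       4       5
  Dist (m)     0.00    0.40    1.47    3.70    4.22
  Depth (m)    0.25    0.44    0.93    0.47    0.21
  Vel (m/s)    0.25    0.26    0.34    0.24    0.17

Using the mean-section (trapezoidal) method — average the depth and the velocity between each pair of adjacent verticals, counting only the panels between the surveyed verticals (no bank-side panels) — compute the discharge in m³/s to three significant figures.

Panel 1-2: Δb = 0.4 m, d̄ = (0.25+0.44)/2 = 0.345, v̄ = (0.25+0.26)/2 = 0.255 → q = 0.4×0.345×0.255 = 0.03519 m³/s
Panel 2-3: Δb = 1.07 m, d̄ = (0.44+0.93)/2 = 0.685, v̄ = (0.26+0.34)/2 = 0.3 → q = 1.07×0.685×0.3 = 0.2199 m³/s
Panel 3-4: Δb = 2.23 m, d̄ = (0.93+0.47)/2 = 0.7, v̄ = (0.34+0.24)/2 = 0.29 → q = 2.23×0.7×0.29 = 0.4527 m³/s
Panel 4-5: Δb = 0.52 m, d̄ = (0.47+0.21)/2 = 0.34, v̄ = (0.24+0.17)/2 = 0.205 → q = 0.52×0.34×0.205 = 0.03624 m³/s
Q = Σ q = 0.7440 m³/s

0.744 m³/s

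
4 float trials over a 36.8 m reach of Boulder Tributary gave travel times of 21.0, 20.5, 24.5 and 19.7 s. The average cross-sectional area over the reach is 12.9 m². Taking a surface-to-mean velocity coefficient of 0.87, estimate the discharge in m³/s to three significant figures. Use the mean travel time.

19.3 m³/s

t̄ = (21.0 + 20.5 + 24.5 + 19.7) / 4 = 21.425 s
v_surface = L / t̄ = 36.8 / 21.425 = 1.718 m/s
v_mean = 0.87 × 1.718 = 1.494 m/s
Q = A × v_mean = 12.9 × 1.494 = 19.28 m³/s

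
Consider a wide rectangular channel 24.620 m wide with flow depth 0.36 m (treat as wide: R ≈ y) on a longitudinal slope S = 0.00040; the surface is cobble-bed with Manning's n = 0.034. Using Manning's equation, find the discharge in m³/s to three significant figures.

2.64 m³/s

A = b·y = 24.620 × 0.36 = 8.863 m²
Wide channel: R ≈ y = 0.36 m
Q = (1/n)·A·R^(2/3)·S^(1/2) = (1/0.034) × 8.863 × 0.3600^(2/3) × 0.00040^(1/2) = 2.638 m³/s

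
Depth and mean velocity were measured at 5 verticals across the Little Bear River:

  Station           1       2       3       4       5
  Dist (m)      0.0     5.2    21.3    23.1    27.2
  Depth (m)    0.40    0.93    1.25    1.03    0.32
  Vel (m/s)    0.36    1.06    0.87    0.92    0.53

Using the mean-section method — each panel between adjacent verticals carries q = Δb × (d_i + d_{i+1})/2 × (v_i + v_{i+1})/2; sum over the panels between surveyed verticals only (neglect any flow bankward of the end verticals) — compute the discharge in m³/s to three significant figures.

23.2 m³/s

Panel 1-2: Δb = 5.2 m, d̄ = (0.40+0.93)/2 = 0.665, v̄ = (0.36+1.06)/2 = 0.71 → q = 5.2×0.665×0.71 = 2.455 m³/s
Panel 2-3: Δb = 16.1 m, d̄ = (0.93+1.25)/2 = 1.09, v̄ = (1.06+0.87)/2 = 0.965 → q = 16.1×1.09×0.965 = 16.93 m³/s
Panel 3-4: Δb = 1.8 m, d̄ = (1.25+1.03)/2 = 1.14, v̄ = (0.87+0.92)/2 = 0.895 → q = 1.8×1.14×0.895 = 1.837 m³/s
Panel 4-5: Δb = 4.1 m, d̄ = (1.03+0.32)/2 = 0.675, v̄ = (0.92+0.53)/2 = 0.725 → q = 4.1×0.675×0.725 = 2.006 m³/s
Q = Σ q = 23.23 m³/s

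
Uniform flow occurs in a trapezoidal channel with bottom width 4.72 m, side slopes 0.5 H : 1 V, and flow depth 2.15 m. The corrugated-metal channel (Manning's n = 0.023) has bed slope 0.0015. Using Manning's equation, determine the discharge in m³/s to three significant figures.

A = (b + z·y)·y = (4.72 + 0.5×2.15)×2.15 = 12.46 m²
P = b + 2y√(1+z²) = 4.72 + 2×2.15×√(1+0.5²) = 9.528 m
R = A/P = 12.46/9.528 = 1.308 m
Q = (1/n)·A·R^(2/3)·S^(1/2) = (1/0.023) × 12.46 × 1.308^(2/3) × 0.0015^(1/2) = 25.09 m³/s

25.1 m³/s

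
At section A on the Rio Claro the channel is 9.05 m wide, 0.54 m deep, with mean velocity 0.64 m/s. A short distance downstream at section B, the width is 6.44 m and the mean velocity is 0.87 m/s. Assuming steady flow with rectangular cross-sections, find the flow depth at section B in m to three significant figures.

0.558 m

Q = A₁V₁ = (9.05×0.54) × 0.64 = 3.128 m³/s
d₂ = Q/(b₂ V₂) = 3.128/(6.44×0.87) = 0.5582 m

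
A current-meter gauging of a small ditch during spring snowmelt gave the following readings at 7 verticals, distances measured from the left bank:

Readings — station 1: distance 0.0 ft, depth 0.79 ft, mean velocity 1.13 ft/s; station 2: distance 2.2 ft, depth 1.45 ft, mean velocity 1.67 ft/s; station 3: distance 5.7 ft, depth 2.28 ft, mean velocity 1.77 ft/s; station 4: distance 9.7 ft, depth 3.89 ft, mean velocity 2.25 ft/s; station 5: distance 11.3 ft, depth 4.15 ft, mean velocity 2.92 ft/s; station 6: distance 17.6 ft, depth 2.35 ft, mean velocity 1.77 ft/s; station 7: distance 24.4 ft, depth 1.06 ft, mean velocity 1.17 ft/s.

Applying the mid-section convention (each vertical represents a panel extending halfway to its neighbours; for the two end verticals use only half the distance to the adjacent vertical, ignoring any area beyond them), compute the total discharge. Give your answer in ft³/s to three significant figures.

w_1 = (2.2 − 0.0)/2 = 1.1 ft; q_1 = 1.13 × 0.79 × 1.1 = 0.9820 ft³/s
w_2 = (5.7 − 0.0)/2 = 2.85 ft; q_2 = 1.67 × 1.45 × 2.85 = 6.901 ft³/s
w_3 = (9.7 − 2.2)/2 = 3.75 ft; q_3 = 1.77 × 2.28 × 3.75 = 15.13 ft³/s
w_4 = (11.3 − 5.7)/2 = 2.8 ft; q_4 = 2.25 × 3.89 × 2.8 = 24.51 ft³/s
w_5 = (17.6 − 9.7)/2 = 3.95 ft; q_5 = 2.92 × 4.15 × 3.95 = 47.87 ft³/s
w_6 = (24.4 − 11.3)/2 = 6.55 ft; q_6 = 1.77 × 2.35 × 6.55 = 27.24 ft³/s
w_7 = (24.4 − 17.6)/2 = 3.4 ft; q_7 = 1.17 × 1.06 × 3.4 = 4.217 ft³/s
Q = Σ qᵢ = 126.9 ft³/s

127 ft³/s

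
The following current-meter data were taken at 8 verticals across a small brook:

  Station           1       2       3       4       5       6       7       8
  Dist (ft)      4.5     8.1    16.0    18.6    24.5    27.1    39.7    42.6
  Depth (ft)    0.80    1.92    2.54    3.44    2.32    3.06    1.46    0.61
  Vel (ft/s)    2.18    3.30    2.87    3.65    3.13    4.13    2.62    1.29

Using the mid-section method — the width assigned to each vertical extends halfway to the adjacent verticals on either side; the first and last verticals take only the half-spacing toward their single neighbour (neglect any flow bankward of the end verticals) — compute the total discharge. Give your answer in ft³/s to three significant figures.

w_1 = (8.1 − 4.5)/2 = 1.8 ft; q_1 = 2.18 × 0.80 × 1.8 = 3.139 ft³/s
w_2 = (16.0 − 4.5)/2 = 5.75 ft; q_2 = 3.30 × 1.92 × 5.75 = 36.43 ft³/s
w_3 = (18.6 − 8.1)/2 = 5.25 ft; q_3 = 2.87 × 2.54 × 5.25 = 38.27 ft³/s
w_4 = (24.5 − 16.0)/2 = 4.25 ft; q_4 = 3.65 × 3.44 × 4.25 = 53.36 ft³/s
w_5 = (27.1 − 18.6)/2 = 4.25 ft; q_5 = 3.13 × 2.32 × 4.25 = 30.86 ft³/s
w_6 = (39.7 − 24.5)/2 = 7.6 ft; q_6 = 4.13 × 3.06 × 7.6 = 96.05 ft³/s
w_7 = (42.6 − 27.1)/2 = 7.75 ft; q_7 = 2.62 × 1.46 × 7.75 = 29.65 ft³/s
w_8 = (42.6 − 39.7)/2 = 1.45 ft; q_8 = 1.29 × 0.61 × 1.45 = 1.141 ft³/s
Q = Σ qᵢ = 288.9 ft³/s

289 ft³/s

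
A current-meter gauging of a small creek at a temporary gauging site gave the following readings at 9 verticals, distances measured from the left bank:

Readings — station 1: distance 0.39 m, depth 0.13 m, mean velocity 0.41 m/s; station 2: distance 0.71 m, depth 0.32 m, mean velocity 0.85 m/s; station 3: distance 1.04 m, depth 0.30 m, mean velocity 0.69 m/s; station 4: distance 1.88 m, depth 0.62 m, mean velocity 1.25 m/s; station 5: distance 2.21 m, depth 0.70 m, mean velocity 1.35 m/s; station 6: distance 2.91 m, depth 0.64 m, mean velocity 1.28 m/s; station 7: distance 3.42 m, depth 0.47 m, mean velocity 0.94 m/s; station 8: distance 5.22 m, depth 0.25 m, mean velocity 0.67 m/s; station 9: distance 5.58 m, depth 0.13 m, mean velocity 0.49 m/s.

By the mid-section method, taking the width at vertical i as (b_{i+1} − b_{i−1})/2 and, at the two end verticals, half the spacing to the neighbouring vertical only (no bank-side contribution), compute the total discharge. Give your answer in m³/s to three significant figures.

w_1 = (0.71 − 0.39)/2 = 0.16 m; q_1 = 0.41 × 0.13 × 0.16 = 0.008528 m³/s
w_2 = (1.04 − 0.39)/2 = 0.325 m; q_2 = 0.85 × 0.32 × 0.325 = 0.08840 m³/s
w_3 = (1.88 − 0.71)/2 = 0.585 m; q_3 = 0.69 × 0.30 × 0.585 = 0.1211 m³/s
w_4 = (2.21 − 1.04)/2 = 0.585 m; q_4 = 1.25 × 0.62 × 0.585 = 0.4534 m³/s
w_5 = (2.91 − 1.88)/2 = 0.515 m; q_5 = 1.35 × 0.70 × 0.515 = 0.4867 m³/s
w_6 = (3.42 − 2.21)/2 = 0.605 m; q_6 = 1.28 × 0.64 × 0.605 = 0.4956 m³/s
w_7 = (5.22 − 2.91)/2 = 1.155 m; q_7 = 0.94 × 0.47 × 1.155 = 0.5103 m³/s
w_8 = (5.58 − 3.42)/2 = 1.08 m; q_8 = 0.67 × 0.25 × 1.08 = 0.1809 m³/s
w_9 = (5.58 − 5.22)/2 = 0.18 m; q_9 = 0.49 × 0.13 × 0.18 = 0.01147 m³/s
Q = Σ qᵢ = 2.356 m³/s

2.36 m³/s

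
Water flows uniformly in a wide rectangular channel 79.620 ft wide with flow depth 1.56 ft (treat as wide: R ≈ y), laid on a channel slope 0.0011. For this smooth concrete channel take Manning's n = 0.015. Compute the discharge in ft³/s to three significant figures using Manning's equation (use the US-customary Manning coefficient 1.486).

A = b·y = 79.620 × 1.56 = 124.2 ft²
Wide channel: R ≈ y = 1.56 ft
Q = (1.486/n)·A·R^(2/3)·S^(1/2) = (1.486/0.015) × 124.2 × 1.560^(2/3) × 0.0011^(1/2) = 548.9 ft³/s

549 ft³/s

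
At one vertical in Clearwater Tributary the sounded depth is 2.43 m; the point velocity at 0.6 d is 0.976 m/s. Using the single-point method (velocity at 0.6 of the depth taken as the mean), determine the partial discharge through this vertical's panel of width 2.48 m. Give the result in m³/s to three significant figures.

v̄ = v₀.₆ = 0.976 m/s
q = v̄ × d × w = 0.9760 × 2.43 × 2.48 = 5.882 m³/s

5.88 m³/s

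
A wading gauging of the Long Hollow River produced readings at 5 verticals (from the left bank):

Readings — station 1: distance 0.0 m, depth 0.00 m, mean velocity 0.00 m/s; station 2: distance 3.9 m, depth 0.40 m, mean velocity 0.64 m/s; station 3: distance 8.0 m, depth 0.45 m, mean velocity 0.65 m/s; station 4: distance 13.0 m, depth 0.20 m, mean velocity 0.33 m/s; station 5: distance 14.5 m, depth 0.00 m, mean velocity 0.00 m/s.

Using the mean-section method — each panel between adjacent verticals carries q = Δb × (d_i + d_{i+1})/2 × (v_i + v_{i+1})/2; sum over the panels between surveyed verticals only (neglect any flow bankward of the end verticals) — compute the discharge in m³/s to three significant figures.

Panel 1-2: Δb = 3.9 m, d̄ = (0.00+0.40)/2 = 0.2, v̄ = (0.00+0.64)/2 = 0.32 → q = 3.9×0.2×0.32 = 0.2496 m³/s
Panel 2-3: Δb = 4.1 m, d̄ = (0.40+0.45)/2 = 0.425, v̄ = (0.64+0.65)/2 = 0.645 → q = 4.1×0.425×0.645 = 1.124 m³/s
Panel 3-4: Δb = 5 m, d̄ = (0.45+0.20)/2 = 0.325, v̄ = (0.65+0.33)/2 = 0.49 → q = 5×0.325×0.49 = 0.7963 m³/s
Panel 4-5: Δb = 1.5 m, d̄ = (0.20+0.00)/2 = 0.1, v̄ = (0.33+0.00)/2 = 0.165 → q = 1.5×0.1×0.165 = 0.02475 m³/s
Q = Σ q = 2.195 m³/s

2.19 m³/s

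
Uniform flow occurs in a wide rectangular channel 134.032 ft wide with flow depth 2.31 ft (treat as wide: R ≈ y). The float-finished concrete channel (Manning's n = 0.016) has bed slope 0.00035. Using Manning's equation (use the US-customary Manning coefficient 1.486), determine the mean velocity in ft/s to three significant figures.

3.04 ft/s

A = b·y = 134.032 × 2.31 = 309.6 ft²
Wide channel: R ≈ y = 2.31 ft
Q = (1.486/n)·A·R^(2/3)·S^(1/2) = (1.486/0.016) × 309.6 × 2.310^(2/3) × 0.00035^(1/2) = 940.1 ft³/s
V = Q/A = 940.1/309.6 = 3.036 ft/s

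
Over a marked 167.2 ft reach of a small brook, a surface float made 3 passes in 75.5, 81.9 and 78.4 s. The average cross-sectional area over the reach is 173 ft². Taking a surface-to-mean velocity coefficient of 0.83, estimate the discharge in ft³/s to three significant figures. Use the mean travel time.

305 ft³/s

t̄ = (75.5 + 81.9 + 78.4) / 3 = 78.6 s
v_surface = L / t̄ = 167.2 / 78.6 = 2.127 ft/s
v_mean = 0.83 × 2.127 = 1.766 ft/s
Q = A × v_mean = 173 × 1.766 = 305.4 ft³/s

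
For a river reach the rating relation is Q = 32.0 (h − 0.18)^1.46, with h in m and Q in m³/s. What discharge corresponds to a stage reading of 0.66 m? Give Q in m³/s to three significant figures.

Q = 32.0 × (0.66 − 0.18)^1.46 = 32.0 × 0.48^1.46 = 10.96 m³/s

11.0 m³/s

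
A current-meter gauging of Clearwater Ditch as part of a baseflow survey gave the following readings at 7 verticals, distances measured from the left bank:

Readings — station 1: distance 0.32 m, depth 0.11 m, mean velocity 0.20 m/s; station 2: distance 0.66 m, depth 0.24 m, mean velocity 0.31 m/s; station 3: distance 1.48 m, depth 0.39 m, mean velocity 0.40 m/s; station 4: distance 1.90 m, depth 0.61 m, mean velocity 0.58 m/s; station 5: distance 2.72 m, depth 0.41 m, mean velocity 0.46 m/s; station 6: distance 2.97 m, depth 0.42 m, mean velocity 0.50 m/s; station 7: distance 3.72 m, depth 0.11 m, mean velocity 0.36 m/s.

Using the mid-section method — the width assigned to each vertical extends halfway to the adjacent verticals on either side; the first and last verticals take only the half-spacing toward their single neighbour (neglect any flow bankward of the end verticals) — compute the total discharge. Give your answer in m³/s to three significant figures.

w_1 = (0.66 − 0.32)/2 = 0.17 m; q_1 = 0.20 × 0.11 × 0.17 = 0.003740 m³/s
w_2 = (1.48 − 0.32)/2 = 0.58 m; q_2 = 0.31 × 0.24 × 0.58 = 0.04315 m³/s
w_3 = (1.90 − 0.66)/2 = 0.62 m; q_3 = 0.40 × 0.39 × 0.62 = 0.09672 m³/s
w_4 = (2.72 − 1.48)/2 = 0.62 m; q_4 = 0.58 × 0.61 × 0.62 = 0.2194 m³/s
w_5 = (2.97 − 1.90)/2 = 0.535 m; q_5 = 0.46 × 0.41 × 0.535 = 0.1009 m³/s
w_6 = (3.72 − 2.72)/2 = 0.5 m; q_6 = 0.50 × 0.42 × 0.5 = 0.1050 m³/s
w_7 = (3.72 − 2.97)/2 = 0.375 m; q_7 = 0.36 × 0.11 × 0.375 = 0.01485 m³/s
Q = Σ qᵢ = 0.5837 m³/s

0.584 m³/s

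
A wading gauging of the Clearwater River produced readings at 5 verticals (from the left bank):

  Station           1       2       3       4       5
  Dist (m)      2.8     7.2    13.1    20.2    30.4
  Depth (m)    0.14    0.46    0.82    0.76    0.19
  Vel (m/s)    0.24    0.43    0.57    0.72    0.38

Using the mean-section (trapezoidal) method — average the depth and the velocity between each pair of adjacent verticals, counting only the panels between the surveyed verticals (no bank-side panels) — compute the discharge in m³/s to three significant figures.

Panel 1-2: Δb = 4.4 m, d̄ = (0.14+0.46)/2 = 0.3, v̄ = (0.24+0.43)/2 = 0.335 → q = 4.4×0.3×0.335 = 0.4422 m³/s
Panel 2-3: Δb = 5.9 m, d̄ = (0.46+0.82)/2 = 0.64, v̄ = (0.43+0.57)/2 = 0.5 → q = 5.9×0.64×0.5 = 1.888 m³/s
Panel 3-4: Δb = 7.1 m, d̄ = (0.82+0.76)/2 = 0.79, v̄ = (0.57+0.72)/2 = 0.645 → q = 7.1×0.79×0.645 = 3.618 m³/s
Panel 4-5: Δb = 10.2 m, d̄ = (0.76+0.19)/2 = 0.475, v̄ = (0.72+0.38)/2 = 0.55 → q = 10.2×0.475×0.55 = 2.665 m³/s
Q = Σ q = 8.613 m³/s

8.61 m³/s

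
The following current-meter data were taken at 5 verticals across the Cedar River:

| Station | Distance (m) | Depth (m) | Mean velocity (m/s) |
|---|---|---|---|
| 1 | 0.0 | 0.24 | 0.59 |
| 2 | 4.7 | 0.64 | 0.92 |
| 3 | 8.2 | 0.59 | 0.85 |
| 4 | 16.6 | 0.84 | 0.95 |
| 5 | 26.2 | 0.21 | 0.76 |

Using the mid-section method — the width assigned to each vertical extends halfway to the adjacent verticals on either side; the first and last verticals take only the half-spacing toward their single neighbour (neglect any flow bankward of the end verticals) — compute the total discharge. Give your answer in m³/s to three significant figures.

w_1 = (4.7 − 0.0)/2 = 2.35 m; q_1 = 0.59 × 0.24 × 2.35 = 0.3328 m³/s
w_2 = (8.2 − 0.0)/2 = 4.1 m; q_2 = 0.92 × 0.64 × 4.1 = 2.414 m³/s
w_3 = (16.6 − 4.7)/2 = 5.95 m; q_3 = 0.85 × 0.59 × 5.95 = 2.984 m³/s
w_4 = (26.2 − 8.2)/2 = 9 m; q_4 = 0.95 × 0.84 × 9 = 7.182 m³/s
w_5 = (26.2 − 16.6)/2 = 4.8 m; q_5 = 0.76 × 0.21 × 4.8 = 0.7661 m³/s
Q = Σ qᵢ = 13.68 m³/s

13.7 m³/s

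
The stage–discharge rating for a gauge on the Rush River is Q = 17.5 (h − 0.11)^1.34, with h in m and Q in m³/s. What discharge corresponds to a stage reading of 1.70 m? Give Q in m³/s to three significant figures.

32.6 m³/s

Q = 17.5 × (1.70 − 0.11)^1.34 = 17.5 × 1.59^1.34 = 32.58 m³/s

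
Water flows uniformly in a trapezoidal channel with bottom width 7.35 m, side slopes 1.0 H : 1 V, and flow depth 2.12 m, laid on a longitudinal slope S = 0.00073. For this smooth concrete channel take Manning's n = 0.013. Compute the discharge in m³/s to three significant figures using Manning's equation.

A = (b + z·y)·y = (7.35 + 1.0×2.12)×2.12 = 20.08 m²
P = b + 2y√(1+z²) = 7.35 + 2×2.12×√(1+1.0²) = 13.35 m
R = A/P = 20.08/13.35 = 1.504 m
Q = (1/n)·A·R^(2/3)·S^(1/2) = (1/0.013) × 20.08 × 1.504^(2/3) × 0.00073^(1/2) = 54.78 m³/s

54.8 m³/s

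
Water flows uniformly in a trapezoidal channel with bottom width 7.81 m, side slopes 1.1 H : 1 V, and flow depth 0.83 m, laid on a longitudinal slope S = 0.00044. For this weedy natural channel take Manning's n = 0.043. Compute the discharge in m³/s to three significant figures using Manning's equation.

2.80 m³/s

A = (b + z·y)·y = (7.81 + 1.1×0.83)×0.83 = 7.240 m²
P = b + 2y√(1+z²) = 7.81 + 2×0.83×√(1+1.1²) = 10.28 m
R = A/P = 7.240/10.28 = 0.7044 m
Q = (1/n)·A·R^(2/3)·S^(1/2) = (1/0.043) × 7.240 × 0.7044^(2/3) × 0.00044^(1/2) = 2.796 m³/s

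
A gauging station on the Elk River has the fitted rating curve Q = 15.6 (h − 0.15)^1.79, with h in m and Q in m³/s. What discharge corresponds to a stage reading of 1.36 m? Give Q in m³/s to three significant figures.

Q = 15.6 × (1.36 − 0.15)^1.79 = 15.6 × 1.21^1.79 = 21.94 m³/s

21.9 m³/s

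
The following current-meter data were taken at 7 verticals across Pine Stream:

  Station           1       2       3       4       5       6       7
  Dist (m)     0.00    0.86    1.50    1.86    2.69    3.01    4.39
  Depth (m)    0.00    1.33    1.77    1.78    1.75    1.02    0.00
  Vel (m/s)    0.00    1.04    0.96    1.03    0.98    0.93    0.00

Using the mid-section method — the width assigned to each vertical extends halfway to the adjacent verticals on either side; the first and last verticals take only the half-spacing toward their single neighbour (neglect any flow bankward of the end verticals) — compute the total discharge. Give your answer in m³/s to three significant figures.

4.77 m³/s

w_2 = (1.50 − 0.00)/2 = 0.75 m; q_2 = 1.04 × 1.33 × 0.75 = 1.037 m³/s
w_3 = (1.86 − 0.86)/2 = 0.5 m; q_3 = 0.96 × 1.77 × 0.5 = 0.8496 m³/s
w_4 = (2.69 − 1.50)/2 = 0.595 m; q_4 = 1.03 × 1.78 × 0.595 = 1.091 m³/s
w_5 = (3.01 − 1.86)/2 = 0.575 m; q_5 = 0.98 × 1.75 × 0.575 = 0.9861 m³/s
w_6 = (4.39 − 2.69)/2 = 0.85 m; q_6 = 0.93 × 1.02 × 0.85 = 0.8063 m³/s
Stations 1, 7 contribute zero (depth or velocity is 0).
Q = Σ qᵢ = 4.770 m³/s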